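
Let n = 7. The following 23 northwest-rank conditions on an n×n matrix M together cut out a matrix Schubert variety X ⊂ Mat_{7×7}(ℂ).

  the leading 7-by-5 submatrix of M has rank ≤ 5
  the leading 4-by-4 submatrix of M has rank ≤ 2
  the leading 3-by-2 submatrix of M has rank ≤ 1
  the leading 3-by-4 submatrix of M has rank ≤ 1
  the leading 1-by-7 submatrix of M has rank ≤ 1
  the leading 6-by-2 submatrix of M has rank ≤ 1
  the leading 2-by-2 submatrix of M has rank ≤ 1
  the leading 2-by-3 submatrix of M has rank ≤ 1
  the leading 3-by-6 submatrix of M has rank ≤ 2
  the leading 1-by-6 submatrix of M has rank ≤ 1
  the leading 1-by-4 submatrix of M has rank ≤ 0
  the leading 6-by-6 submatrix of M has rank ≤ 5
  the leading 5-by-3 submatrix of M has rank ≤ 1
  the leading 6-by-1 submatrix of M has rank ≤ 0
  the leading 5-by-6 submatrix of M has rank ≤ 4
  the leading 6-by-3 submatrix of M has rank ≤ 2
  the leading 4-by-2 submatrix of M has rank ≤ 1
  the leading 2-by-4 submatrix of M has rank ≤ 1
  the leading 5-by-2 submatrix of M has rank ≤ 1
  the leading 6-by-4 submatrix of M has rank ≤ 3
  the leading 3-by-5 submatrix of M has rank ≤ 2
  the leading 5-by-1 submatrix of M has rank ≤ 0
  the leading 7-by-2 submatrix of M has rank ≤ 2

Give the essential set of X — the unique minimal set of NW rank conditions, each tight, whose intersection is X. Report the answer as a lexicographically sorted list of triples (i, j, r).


The tightest implied rank at each (i,j), from the 23 conditions:

  i=1: 0 | 0 | 0 | 0 | 1 | 1 | 1
  i=2: 0 | 1 | 1 | 1 | 2 | 2 | 2
  i=3: 0 | 1 | 1 | 1 | 2 | 2 | 3
  i=4: 0 | 1 | 1 | 2 | 3 | 3 | 4
  i=5: 0 | 1 | 1 | 2 | 3 | 4 | 5
  i=6: 0 | 1 | 2 | 3 | 4 | 5 | 6
  i=7: 1 | 2 | 3 | 4 | 5 | 6 | 7

reading off 1-entries of Δ²R: w = (5, 2, 7, 4, 6, 3, 1).

ℓ(w)=14; the 5 essential cells (i,j,r):

[(1, 4, 0), (3, 4, 1), (3, 6, 2), (5, 3, 1), (6, 1, 0)]


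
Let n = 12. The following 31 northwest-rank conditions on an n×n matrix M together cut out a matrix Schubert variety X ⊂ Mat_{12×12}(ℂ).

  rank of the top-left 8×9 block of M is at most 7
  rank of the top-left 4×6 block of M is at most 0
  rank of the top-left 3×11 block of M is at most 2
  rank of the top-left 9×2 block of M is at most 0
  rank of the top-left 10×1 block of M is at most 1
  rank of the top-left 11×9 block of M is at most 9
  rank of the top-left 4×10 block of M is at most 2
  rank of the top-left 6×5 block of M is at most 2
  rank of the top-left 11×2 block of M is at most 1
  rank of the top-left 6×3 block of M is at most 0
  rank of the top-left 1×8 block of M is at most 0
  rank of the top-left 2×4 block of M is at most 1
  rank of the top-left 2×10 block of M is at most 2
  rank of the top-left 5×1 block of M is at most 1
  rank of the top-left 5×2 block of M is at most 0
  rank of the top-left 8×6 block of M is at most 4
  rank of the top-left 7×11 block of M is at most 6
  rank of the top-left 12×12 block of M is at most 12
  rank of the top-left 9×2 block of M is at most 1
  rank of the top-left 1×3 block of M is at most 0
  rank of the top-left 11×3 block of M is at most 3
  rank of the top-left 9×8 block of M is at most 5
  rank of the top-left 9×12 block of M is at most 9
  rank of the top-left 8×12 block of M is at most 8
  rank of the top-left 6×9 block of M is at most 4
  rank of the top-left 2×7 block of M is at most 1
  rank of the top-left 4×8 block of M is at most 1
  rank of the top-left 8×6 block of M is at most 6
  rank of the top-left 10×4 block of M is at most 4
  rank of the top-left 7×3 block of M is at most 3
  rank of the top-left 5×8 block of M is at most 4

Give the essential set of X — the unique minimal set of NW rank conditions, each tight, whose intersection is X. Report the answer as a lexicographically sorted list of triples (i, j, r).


Rank table r_w(12×12) implied by the 31 constraints:

  R[1]: 0 | 0 | 0 | 0 | 0 | 0 | 0 | 0 | 1 | 1 | 1 | 1
  R[2]: 0 | 0 | 0 | 0 | 0 | 0 | 1 | 1 | 2 | 2 | 2 | 2
  R[3]: 0 | 0 | 0 | 0 | 0 | 0 | 1 | 1 | 2 | 2 | 2 | 3
  R[4]: 0 | 0 | 0 | 0 | 0 | 0 | 1 | 1 | 2 | 2 | 3 | 4
  R[5]: 0 | 0 | 0 | 1 | 1 | 1 | 2 | 2 | 3 | 3 | 4 | 5
  R[6]: 0 | 0 | 0 | 1 | 2 | 2 | 3 | 3 | 4 | 4 | 5 | 6
  R[7]: 0 | 0 | 1 | 2 | 3 | 3 | 4 | 4 | 5 | 5 | 6 | 7
  R[8]: 0 | 0 | 1 | 2 | 3 | 4 | 5 | 5 | 6 | 6 | 7 | 8
  R[9]: 0 | 0 | 1 | 2 | 3 | 4 | 5 | 5 | 6 | 7 | 8 | 9
  R[10]: 1 | 1 | 2 | 3 | 4 | 5 | 6 | 6 | 7 | 8 | 9 | 10
  R[11]: 1 | 1 | 2 | 3 | 4 | 5 | 6 | 7 | 8 | 9 | 10 | 11
  R[12]: 1 | 2 | 3 | 4 | 5 | 6 | 7 | 8 | 9 | 10 | 11 | 12

reading off 1-entries of Δ²R: w = (9, 7, 12, 11, 4, 5, 3, 6, 10, 1, 8, 2).

D(w) has 45 cells with 9 SE-corners; essential set:

[(1, 8, 0), (3, 11, 2), (4, 6, 0), (4, 8, 1), (4, 10, 2), (6, 3, 0), (9, 2, 0), (9, 8, 5), (11, 2, 1)]


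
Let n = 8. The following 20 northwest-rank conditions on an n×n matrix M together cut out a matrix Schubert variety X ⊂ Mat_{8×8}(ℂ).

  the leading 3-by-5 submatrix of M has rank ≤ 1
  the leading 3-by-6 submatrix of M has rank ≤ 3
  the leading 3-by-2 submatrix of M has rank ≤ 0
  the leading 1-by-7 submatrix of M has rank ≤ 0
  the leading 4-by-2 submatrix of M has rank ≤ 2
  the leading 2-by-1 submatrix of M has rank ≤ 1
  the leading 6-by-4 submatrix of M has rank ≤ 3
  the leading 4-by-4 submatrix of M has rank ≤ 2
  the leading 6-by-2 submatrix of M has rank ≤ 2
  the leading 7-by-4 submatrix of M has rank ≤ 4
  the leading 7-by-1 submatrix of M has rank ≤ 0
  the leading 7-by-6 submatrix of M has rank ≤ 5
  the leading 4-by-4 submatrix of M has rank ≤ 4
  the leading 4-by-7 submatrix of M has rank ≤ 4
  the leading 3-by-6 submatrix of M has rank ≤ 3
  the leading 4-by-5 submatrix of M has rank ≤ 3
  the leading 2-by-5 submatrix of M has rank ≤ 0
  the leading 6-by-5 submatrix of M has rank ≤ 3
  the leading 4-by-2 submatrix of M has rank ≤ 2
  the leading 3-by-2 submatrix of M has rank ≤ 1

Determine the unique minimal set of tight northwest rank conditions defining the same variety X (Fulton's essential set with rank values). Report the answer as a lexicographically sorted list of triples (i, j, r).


Rank table r_w(8×8) implied by the 20 constraints:

  R[1]: 0 | 0 | 0 | 0 | 0 | 0 | 0 | 1
  R[2]: 0 | 0 | 0 | 0 | 0 | 1 | 1 | 2
  R[3]: 0 | 0 | 1 | 1 | 1 | 2 | 2 | 3
  R[4]: 0 | 1 | 2 | 2 | 2 | 3 | 3 | 4
  R[5]: 0 | 1 | 2 | 3 | 3 | 4 | 4 | 5
  R[6]: 0 | 1 | 2 | 3 | 3 | 4 | 5 | 6
  R[7]: 0 | 1 | 2 | 3 | 4 | 5 | 6 | 7
  R[8]: 1 | 2 | 3 | 4 | 5 | 6 | 7 | 8

so w = (8, 6, 3, 2, 4, 7, 5, 1).

ℓ(w)=19; the 5 essential cells (i,j,r):

[(1, 7, 0), (2, 5, 0), (3, 2, 0), (6, 5, 3), (7, 1, 0)]


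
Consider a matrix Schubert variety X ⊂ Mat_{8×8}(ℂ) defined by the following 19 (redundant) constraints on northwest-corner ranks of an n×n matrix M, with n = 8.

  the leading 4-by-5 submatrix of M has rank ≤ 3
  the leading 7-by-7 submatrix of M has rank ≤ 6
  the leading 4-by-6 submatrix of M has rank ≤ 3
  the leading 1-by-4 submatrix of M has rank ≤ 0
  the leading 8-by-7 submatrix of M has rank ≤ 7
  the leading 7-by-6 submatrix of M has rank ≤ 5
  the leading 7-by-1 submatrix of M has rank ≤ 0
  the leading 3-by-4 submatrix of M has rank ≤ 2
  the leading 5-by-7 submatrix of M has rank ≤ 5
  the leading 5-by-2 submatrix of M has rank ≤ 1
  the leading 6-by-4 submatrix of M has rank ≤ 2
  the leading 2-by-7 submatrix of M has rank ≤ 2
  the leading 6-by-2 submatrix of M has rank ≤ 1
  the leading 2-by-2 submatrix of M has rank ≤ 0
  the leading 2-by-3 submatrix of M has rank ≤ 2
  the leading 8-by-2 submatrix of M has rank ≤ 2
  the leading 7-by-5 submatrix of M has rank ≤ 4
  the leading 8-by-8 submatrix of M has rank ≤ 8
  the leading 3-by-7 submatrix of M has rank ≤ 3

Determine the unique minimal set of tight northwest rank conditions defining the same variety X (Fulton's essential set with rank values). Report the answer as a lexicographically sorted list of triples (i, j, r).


Reconstructing r_w from the 19 given conditions:

  R[1]: 0 0 0 0 1 1 1 1
  R[2]: 0 0 1 1 2 2 2 2
  R[3]: 0 1 2 2 3 3 3 3
  R[4]: 0 1 2 2 3 3 4 4
  R[5]: 0 1 2 2 3 4 5 5
  R[6]: 0 1 2 2 3 4 5 6
  R[7]: 0 1 2 3 4 5 6 7
  R[8]: 1 2 3 4 5 6 7 8

second differences of R give the permutation w = (5, 3, 2, 7, 6, 8, 4, 1).

Fulton essential set (5 of the 15 Rothe cells):

[(1, 4, 0), (2, 2, 0), (4, 6, 3), (6, 4, 2), (7, 1, 0)]


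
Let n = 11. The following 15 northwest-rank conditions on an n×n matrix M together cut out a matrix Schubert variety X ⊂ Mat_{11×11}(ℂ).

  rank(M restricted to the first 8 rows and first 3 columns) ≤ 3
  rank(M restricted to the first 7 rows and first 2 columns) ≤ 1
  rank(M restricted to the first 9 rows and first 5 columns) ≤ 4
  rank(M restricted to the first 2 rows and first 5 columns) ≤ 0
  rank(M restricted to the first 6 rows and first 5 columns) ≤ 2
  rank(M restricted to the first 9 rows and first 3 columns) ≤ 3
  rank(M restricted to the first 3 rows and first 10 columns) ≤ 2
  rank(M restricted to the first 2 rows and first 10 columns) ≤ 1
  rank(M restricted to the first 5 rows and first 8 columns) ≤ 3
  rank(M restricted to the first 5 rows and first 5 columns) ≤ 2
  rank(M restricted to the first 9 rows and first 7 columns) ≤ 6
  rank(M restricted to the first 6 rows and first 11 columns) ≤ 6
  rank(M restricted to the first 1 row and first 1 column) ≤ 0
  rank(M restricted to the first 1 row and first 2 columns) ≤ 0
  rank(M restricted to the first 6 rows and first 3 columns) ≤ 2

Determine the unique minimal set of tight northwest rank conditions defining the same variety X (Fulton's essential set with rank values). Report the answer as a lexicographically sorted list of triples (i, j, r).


The tightest implied rank at each (i,j), from the 15 conditions:

  i=1: 0 | 0 | 0 | 0 | 0 | 1 | 1 | 1 | 1 | 1 | 1
  i=2: 0 | 0 | 0 | 0 | 0 | 1 | 1 | 1 | 1 | 1 | 2
  i=3: 1 | 1 | 1 | 1 | 1 | 2 | 2 | 2 | 2 | 2 | 3
  i=4: 1 | 1 | 2 | 2 | 2 | 3 | 3 | 3 | 3 | 3 | 4
  i=5: 1 | 1 | 2 | 2 | 2 | 3 | 3 | 3 | 4 | 4 | 5
  i=6: 1 | 1 | 2 | 2 | 2 | 3 | 4 | 4 | 5 | 5 | 6
  i=7: 1 | 1 | 2 | 3 | 3 | 4 | 5 | 5 | 6 | 6 | 7
  i=8: 1 | 2 | 3 | 4 | 4 | 5 | 6 | 6 | 7 | 7 | 8
  i=9: 1 | 2 | 3 | 4 | 4 | 5 | 6 | 7 | 8 | 8 | 9
  i=10: 1 | 2 | 3 | 4 | 5 | 6 | 7 | 8 | 9 | 9 | 10
  i=11: 1 | 2 | 3 | 4 | 5 | 6 | 7 | 8 | 9 | 10 | 11

so w = (6, 11, 1, 3, 9, 7, 4, 2, 8, 5, 10).

ℓ(w)=25; the 6 essential cells (i,j,r):

[(2, 5, 0), (2, 10, 1), (5, 8, 3), (6, 5, 2), (7, 2, 1), (9, 5, 4)]


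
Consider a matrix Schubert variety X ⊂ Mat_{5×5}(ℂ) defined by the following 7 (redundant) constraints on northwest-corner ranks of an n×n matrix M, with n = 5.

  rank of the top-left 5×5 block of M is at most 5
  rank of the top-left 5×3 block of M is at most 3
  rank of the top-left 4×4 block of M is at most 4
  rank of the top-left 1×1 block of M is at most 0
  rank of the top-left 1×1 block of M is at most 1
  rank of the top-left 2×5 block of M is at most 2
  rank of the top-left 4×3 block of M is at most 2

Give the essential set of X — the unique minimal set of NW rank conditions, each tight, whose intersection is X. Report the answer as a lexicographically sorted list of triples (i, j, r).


Rank table r_w(5×5) implied by the 7 constraints:

  row 1: 0  1  1  1  1
  row 2: 1  2  2  2  2
  row 3: 1  2  2  3  3
  row 4: 1  2  2  3  4
  row 5: 1  2  3  4  5

giving w = (2, 1, 4, 5, 3) via Δ²R.

Fulton essential set (2 of the 3 Rothe cells):

[(1, 1, 0), (4, 3, 2)]


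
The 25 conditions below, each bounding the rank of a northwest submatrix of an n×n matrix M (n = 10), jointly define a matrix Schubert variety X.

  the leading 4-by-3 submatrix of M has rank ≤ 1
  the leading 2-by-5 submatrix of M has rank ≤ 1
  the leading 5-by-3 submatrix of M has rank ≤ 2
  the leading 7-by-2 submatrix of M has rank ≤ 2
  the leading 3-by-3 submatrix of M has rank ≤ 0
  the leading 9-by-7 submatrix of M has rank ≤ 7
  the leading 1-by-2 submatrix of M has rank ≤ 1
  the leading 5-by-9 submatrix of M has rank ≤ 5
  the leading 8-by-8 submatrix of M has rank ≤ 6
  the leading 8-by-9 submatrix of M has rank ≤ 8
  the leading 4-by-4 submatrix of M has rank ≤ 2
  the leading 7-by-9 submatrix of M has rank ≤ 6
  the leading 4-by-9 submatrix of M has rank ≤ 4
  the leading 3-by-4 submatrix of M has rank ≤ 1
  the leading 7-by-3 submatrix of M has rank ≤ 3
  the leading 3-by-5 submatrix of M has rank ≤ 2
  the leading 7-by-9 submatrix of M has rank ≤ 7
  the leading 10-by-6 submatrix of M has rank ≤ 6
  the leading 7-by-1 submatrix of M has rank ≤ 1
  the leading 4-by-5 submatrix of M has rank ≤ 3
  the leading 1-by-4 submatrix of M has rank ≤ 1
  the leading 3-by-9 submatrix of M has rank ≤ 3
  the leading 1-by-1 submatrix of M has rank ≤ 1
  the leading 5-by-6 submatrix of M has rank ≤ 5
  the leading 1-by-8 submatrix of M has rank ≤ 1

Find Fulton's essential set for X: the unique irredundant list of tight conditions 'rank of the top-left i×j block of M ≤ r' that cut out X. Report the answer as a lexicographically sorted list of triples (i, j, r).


Rank table r_w(10×10) implied by the 25 constraints:

  row 1: 0  0  0  1  1  1  1  1  1  1
  row 2: 0  0  0  1  1  2  2  2  2  2
  row 3: 0  0  0  1  2  3  3  3  3  3
  row 4: 1  1  1  2  3  4  4  4  4  4
  row 5: 1  2  2  3  4  5  5  5  5  5
  row 6: 1  2  3  4  5  6  6  6  6  6
  row 7: 1  2  3  4  5  6  6  6  6  7
  row 8: 1  2  3  4  5  6  6  6  7  8
  row 9: 1  2  3  4  5  6  7  7  8  9
  row 10: 1  2  3  4  5  6  7  8  9  10

the unique w with this rank table is (4, 6, 5, 1, 2, 3, 10, 9, 7, 8).

ℓ(w)=15; the 4 essential cells (i,j,r):

[(2, 5, 1), (3, 3, 0), (7, 9, 6), (8, 8, 6)]


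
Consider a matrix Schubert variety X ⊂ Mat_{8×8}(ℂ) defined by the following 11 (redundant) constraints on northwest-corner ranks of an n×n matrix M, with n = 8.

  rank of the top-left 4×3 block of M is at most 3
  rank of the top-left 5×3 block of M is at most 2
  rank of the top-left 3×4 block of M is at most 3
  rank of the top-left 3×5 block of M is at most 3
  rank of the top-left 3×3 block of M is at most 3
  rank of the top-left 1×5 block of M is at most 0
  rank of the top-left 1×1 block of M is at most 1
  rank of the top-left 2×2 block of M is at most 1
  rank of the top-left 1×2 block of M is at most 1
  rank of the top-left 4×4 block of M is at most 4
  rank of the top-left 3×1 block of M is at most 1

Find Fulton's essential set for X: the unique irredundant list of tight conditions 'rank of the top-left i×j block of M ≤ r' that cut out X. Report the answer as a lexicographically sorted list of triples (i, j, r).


The tightest implied rank at each (i,j), from the 11 conditions:

  R[1]: 0  0  0  0  0  1  1  1
  R[2]: 1  1  1  1  1  2  2  2
  R[3]: 1  2  2  2  2  3  3  3
  R[4]: 1  2  2  3  3  4  4  4
  R[5]: 1  2  2  3  4  5  5  5
  R[6]: 1  2  3  4  5  6  6  6
  R[7]: 1  2  3  4  5  6  7  7
  R[8]: 1  2  3  4  5  6  7  8

so w = (6, 1, 2, 4, 5, 3, 7, 8).

ℓ(w)=7; the 2 essential cells (i,j,r):

[(1, 5, 0), (5, 3, 2)]


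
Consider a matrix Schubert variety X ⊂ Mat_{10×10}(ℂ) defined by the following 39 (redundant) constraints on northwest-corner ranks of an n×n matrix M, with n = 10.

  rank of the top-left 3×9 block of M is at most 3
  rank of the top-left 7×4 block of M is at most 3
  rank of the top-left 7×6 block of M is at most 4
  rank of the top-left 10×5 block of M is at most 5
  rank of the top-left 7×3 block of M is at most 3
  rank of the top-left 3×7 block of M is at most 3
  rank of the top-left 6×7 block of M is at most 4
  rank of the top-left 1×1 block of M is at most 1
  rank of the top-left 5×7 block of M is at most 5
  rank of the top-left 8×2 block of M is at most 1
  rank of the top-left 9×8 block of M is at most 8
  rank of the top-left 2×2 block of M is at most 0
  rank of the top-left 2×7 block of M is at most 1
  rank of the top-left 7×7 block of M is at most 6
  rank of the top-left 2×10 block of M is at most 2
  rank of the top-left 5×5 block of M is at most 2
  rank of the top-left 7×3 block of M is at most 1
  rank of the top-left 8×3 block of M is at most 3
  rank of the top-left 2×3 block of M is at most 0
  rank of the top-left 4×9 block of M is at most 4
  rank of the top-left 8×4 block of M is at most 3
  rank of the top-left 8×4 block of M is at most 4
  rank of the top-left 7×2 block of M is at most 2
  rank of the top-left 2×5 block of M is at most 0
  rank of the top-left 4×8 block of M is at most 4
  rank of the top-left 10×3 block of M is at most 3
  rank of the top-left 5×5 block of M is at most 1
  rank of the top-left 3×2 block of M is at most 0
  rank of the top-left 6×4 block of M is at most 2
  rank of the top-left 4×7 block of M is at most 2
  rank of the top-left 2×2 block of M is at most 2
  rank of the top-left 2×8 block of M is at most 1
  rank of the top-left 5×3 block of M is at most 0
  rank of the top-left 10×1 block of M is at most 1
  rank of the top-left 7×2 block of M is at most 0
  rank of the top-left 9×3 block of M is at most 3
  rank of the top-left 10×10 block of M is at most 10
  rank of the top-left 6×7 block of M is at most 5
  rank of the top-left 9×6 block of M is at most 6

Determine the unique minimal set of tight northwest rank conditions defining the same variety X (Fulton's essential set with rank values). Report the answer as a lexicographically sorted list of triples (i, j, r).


Recovering R(i,j) via the rank-extension bound from the 39 conditions:

  R[1]: 0, 0, 0, 0, 0, 1, 1, 1, 1, 1
  R[2]: 0, 0, 0, 0, 0, 1, 1, 1, 2, 2
  R[3]: 0, 0, 0, 1, 1, 2, 2, 2, 3, 3
  R[4]: 0, 0, 0, 1, 1, 2, 2, 3, 4, 4
  R[5]: 0, 0, 0, 1, 1, 2, 3, 4, 5, 5
  R[6]: 0, 0, 1, 2, 2, 3, 4, 5, 6, 6
  R[7]: 0, 0, 1, 2, 3, 4, 5, 6, 7, 7
  R[8]: 1, 1, 2, 3, 4, 5, 6, 7, 8, 8
  R[9]: 1, 2, 3, 4, 5, 6, 7, 8, 9, 9
  R[10]: 1, 2, 3, 4, 5, 6, 7, 8, 9, 10

hence w(1..10) = (6, 9, 4, 8, 7, 3, 5, 1, 2, 10).

|D(w)|=28, |Ess(w)|=6:

[(2, 5, 0), (2, 8, 1), (4, 7, 2), (5, 3, 0), (5, 5, 1), (7, 2, 0)]


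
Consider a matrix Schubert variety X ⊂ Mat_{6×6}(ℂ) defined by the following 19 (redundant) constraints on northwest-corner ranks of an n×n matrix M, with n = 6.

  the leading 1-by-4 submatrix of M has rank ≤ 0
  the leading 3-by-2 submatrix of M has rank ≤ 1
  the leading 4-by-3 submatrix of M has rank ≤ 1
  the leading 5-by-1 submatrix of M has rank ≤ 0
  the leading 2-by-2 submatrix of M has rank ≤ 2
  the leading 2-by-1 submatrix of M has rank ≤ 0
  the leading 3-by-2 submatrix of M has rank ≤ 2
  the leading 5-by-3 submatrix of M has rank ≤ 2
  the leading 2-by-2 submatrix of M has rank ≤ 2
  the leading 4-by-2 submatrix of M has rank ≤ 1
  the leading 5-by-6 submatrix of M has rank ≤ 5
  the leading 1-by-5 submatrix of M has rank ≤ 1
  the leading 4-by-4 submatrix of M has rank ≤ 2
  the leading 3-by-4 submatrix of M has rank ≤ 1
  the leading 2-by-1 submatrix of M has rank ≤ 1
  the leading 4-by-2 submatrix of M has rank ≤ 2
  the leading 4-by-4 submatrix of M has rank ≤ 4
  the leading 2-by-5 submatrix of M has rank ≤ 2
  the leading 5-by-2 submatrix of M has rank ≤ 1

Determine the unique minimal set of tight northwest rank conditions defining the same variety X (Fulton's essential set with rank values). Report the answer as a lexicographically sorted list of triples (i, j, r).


Recovering R(i,j) via the rank-extension bound from the 19 conditions:

  i=1: 0  0  0  0  1  1
  i=2: 0  1  1  1  2  2
  i=3: 0  1  1  1  2  3
  i=4: 0  1  1  2  3  4
  i=5: 0  1  2  3  4  5
  i=6: 1  2  3  4  5  6

the unique w with this rank table is (5, 2, 6, 4, 3, 1).

Fulton essential set (4 of the 11 Rothe cells):

[(1, 4, 0), (3, 4, 1), (4, 3, 1), (5, 1, 0)]


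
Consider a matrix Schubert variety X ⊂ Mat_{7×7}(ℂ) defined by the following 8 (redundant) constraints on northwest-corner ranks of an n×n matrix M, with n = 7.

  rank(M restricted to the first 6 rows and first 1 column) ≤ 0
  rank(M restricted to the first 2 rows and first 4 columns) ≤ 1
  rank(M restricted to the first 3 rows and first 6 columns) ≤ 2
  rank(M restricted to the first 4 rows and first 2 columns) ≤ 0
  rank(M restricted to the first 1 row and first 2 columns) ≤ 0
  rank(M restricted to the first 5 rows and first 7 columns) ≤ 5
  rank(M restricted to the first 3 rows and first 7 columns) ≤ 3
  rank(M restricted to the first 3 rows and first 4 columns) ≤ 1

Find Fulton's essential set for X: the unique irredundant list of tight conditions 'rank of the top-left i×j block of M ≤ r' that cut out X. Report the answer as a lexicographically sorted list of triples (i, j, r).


Reconstructing r_w from the 8 given conditions:

  R[1]: 0, 0, 1, 1, 1, 1, 1
  R[2]: 0, 0, 1, 1, 2, 2, 2
  R[3]: 0, 0, 1, 1, 2, 2, 3
  R[4]: 0, 0, 1, 2, 3, 3, 4
  R[5]: 0, 1, 2, 3, 4, 4, 5
  R[6]: 0, 1, 2, 3, 4, 5, 6
  R[7]: 1, 2, 3, 4, 5, 6, 7

giving w = (3, 5, 7, 4, 2, 6, 1) via Δ²R.

D(w) has 13 cells with 4 SE-corners; essential set:

[(3, 4, 1), (3, 6, 2), (4, 2, 0), (6, 1, 0)]


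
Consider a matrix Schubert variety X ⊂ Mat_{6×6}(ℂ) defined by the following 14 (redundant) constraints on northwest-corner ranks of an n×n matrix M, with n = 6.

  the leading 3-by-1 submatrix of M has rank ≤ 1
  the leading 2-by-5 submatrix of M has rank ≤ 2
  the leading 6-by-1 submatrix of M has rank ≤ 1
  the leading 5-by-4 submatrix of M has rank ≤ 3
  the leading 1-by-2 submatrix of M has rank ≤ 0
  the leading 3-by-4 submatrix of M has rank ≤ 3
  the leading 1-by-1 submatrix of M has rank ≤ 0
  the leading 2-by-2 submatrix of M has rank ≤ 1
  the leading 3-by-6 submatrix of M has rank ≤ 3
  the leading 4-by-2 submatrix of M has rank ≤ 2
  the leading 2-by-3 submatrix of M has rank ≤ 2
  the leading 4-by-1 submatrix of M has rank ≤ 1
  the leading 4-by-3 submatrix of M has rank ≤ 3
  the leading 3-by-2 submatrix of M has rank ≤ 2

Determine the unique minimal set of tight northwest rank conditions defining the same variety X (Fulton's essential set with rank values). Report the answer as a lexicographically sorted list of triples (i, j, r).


Rank table r_w(6×6) implied by the 14 constraints:

  i=1: 0 0 1 1 1 1
  i=2: 1 1 2 2 2 2
  i=3: 1 2 3 3 3 3
  i=4: 1 2 3 3 4 4
  i=5: 1 2 3 3 4 5
  i=6: 1 2 3 4 5 6

hence w(1..6) = (3, 1, 2, 5, 6, 4).

Rothe diagram D(w) (4 cells), 2 SE-corners (essential conditions):

[(1, 2, 0), (5, 4, 3)]


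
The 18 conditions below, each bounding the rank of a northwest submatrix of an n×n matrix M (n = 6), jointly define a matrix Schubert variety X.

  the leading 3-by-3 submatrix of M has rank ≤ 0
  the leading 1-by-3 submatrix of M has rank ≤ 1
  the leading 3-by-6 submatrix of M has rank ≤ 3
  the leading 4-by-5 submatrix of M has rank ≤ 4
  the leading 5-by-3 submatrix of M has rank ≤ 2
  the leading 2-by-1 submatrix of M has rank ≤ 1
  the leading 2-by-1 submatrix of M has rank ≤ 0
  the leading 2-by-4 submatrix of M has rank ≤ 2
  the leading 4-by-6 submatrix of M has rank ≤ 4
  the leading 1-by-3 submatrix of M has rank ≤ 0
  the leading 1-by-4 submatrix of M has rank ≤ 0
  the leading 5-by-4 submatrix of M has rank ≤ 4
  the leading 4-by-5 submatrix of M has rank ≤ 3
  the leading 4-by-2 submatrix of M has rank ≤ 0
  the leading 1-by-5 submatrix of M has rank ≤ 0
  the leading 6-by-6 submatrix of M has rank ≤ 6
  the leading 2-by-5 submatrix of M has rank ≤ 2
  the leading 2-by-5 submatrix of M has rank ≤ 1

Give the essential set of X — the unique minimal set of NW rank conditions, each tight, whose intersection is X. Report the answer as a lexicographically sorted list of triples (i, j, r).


The tightest implied rank at each (i,j), from the 18 conditions:

  0  0  0  0  0  1
  0  0  0  1  1  2
  0  0  0  1  2  3
  0  0  1  2  3  4
  1  1  2  3  4  5
  1  2  3  4  5  6

second differences of R give the permutation w = (6, 4, 5, 3, 1, 2).

ℓ(w)=13; the 3 essential cells (i,j,r):

[(1, 5, 0), (3, 3, 0), (4, 2, 0)]


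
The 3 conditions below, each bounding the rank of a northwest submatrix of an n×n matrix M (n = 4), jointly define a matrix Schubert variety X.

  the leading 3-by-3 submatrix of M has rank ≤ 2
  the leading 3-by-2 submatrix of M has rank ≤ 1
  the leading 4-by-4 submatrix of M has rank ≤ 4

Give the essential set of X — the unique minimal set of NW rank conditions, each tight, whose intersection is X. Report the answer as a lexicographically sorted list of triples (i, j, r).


Reconstructing r_w from the 3 given conditions:

  R[1]: 1 1 1 1
  R[2]: 1 1 2 2
  R[3]: 1 1 2 3
  R[4]: 1 2 3 4

hence w(1..4) = (1, 3, 4, 2).

D(w) has 2 cells with 1 SE-corner; essential set:

[(3, 2, 1)]


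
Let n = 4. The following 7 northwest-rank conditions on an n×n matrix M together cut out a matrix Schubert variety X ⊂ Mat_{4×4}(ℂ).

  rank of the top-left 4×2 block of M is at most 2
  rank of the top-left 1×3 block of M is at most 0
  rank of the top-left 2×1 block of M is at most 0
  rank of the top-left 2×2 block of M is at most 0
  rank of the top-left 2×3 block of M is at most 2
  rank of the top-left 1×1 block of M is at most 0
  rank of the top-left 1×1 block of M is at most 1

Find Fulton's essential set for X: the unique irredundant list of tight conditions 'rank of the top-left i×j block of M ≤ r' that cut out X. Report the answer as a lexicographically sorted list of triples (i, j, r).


Recovering R(i,j) via the rank-extension bound from the 7 conditions:

  row 1: 0, 0, 0, 1
  row 2: 0, 0, 1, 2
  row 3: 1, 1, 2, 3
  row 4: 1, 2, 3, 4

the unique w with this rank table is (4, 3, 1, 2).

ℓ(w)=5; the 2 essential cells (i,j,r):

[(1, 3, 0), (2, 2, 0)]


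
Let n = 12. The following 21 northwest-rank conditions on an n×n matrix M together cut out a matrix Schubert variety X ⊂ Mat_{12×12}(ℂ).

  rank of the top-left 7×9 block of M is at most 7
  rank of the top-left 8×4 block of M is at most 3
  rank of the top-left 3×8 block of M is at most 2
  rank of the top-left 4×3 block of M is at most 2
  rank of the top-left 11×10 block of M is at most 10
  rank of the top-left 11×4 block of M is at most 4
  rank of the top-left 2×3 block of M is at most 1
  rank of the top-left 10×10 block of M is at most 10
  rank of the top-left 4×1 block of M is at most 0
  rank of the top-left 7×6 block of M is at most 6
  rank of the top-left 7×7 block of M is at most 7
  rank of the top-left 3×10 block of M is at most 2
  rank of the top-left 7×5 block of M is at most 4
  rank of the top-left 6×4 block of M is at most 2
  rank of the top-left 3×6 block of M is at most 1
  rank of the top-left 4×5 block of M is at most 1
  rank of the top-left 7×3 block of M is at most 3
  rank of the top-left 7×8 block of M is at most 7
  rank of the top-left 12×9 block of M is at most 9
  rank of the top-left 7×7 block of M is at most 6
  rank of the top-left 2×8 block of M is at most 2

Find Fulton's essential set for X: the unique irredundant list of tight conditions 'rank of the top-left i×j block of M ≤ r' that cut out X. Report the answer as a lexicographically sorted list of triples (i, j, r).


Rank table r_w(12×12) implied by the 21 constraints:

  i=1: 0 1 1 1 1 1 1 1 1 1 1 1
  i=2: 0 1 1 1 1 1 2 2 2 2 2 2
  i=3: 0 1 1 1 1 1 2 2 2 2 3 3
  i=4: 0 1 1 1 1 2 3 3 3 3 4 4
  i=5: 1 2 2 2 2 3 4 4 4 4 5 5
  i=6: 1 2 2 2 3 4 5 5 5 5 6 6
  i=7: 1 2 3 3 4 5 6 6 6 6 7 7
  i=8: 1 2 3 3 4 5 6 7 7 7 8 8
  i=9: 1 2 3 4 5 6 7 8 8 8 9 9
  i=10: 1 2 3 4 5 6 7 8 9 9 10 10
  i=11: 1 2 3 4 5 6 7 8 9 10 11 11
  i=12: 1 2 3 4 5 6 7 8 9 10 11 12

the unique w with this rank table is (2, 7, 11, 6, 1, 5, 3, 8, 4, 9, 10, 12).

Rothe diagram D(w) (21 cells), 6 SE-corners (essential conditions):

[(3, 6, 1), (3, 10, 2), (4, 1, 0), (4, 5, 1), (6, 4, 2), (8, 4, 3)]


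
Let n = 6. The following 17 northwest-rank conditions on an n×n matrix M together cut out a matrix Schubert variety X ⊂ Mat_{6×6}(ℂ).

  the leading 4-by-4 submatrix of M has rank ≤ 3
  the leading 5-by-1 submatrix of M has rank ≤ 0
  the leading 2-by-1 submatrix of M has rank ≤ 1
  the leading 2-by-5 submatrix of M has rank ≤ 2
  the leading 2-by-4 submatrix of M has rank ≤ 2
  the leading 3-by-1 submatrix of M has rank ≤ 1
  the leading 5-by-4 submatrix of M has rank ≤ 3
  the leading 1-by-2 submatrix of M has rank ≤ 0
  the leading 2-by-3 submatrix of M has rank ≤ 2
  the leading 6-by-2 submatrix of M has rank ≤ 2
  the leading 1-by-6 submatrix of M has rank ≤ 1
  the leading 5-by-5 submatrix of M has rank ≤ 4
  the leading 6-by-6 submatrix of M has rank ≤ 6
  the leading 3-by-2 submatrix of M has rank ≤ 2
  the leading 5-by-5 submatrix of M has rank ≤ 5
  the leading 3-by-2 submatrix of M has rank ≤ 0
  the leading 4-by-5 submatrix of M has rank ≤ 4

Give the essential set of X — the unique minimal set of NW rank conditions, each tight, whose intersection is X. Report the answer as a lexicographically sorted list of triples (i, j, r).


The tightest implied rank at each (i,j), from the 17 conditions:

  R[1]: 0  0  1  1  1  1
  R[2]: 0  0  1  2  2  2
  R[3]: 0  0  1  2  3  3
  R[4]: 0  1  2  3  4  4
  R[5]: 0  1  2  3  4  5
  R[6]: 1  2  3  4  5  6

second differences of R give the permutation w = (3, 4, 5, 2, 6, 1).

2 SE-corners of the 8-cell Rothe diagram give Ess(w):

[(3, 2, 0), (5, 1, 0)]


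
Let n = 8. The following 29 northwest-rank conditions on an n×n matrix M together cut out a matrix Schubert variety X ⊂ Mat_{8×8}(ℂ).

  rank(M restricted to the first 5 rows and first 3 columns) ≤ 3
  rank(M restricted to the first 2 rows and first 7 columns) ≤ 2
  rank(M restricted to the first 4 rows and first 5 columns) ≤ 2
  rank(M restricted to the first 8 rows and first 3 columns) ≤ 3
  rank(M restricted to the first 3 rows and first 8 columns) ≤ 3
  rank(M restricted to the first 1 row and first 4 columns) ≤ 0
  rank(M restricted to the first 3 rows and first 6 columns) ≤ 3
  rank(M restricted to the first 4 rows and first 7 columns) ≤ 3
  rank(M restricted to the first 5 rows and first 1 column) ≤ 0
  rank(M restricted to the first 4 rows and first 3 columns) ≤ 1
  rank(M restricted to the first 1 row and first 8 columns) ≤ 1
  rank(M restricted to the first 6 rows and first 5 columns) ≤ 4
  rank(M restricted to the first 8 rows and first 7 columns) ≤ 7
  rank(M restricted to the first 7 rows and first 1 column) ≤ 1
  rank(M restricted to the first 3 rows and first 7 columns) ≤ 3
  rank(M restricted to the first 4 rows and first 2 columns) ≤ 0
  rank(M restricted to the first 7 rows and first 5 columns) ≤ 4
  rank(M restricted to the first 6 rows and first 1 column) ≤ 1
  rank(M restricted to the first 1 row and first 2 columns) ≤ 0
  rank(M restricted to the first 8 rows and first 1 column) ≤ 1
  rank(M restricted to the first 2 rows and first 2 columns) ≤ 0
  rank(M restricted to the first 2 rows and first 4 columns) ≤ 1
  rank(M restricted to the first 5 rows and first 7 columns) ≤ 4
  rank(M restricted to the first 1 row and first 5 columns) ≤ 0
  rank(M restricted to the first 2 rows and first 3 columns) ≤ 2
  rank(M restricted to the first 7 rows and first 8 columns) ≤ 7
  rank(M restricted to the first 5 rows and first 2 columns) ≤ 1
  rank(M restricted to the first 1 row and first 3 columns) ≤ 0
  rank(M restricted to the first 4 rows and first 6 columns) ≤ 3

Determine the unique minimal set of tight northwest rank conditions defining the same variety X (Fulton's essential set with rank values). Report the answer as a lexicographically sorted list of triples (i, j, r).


Reconstructing r_w from the 29 given conditions:

  row 1: 0 | 0 | 0 | 0 | 0 | 1 | 1 | 1
  row 2: 0 | 0 | 1 | 1 | 1 | 2 | 2 | 2
  row 3: 0 | 0 | 1 | 2 | 2 | 3 | 3 | 3
  row 4: 0 | 0 | 1 | 2 | 2 | 3 | 3 | 4
  row 5: 0 | 1 | 2 | 3 | 3 | 4 | 4 | 5
  row 6: 1 | 2 | 3 | 4 | 4 | 5 | 5 | 6
  row 7: 1 | 2 | 3 | 4 | 4 | 5 | 6 | 7
  row 8: 1 | 2 | 3 | 4 | 5 | 6 | 7 | 8

reading off 1-entries of Δ²R: w = (6, 3, 4, 8, 2, 1, 7, 5).

Rothe diagram D(w) (15 cells), 6 SE-corners (essential conditions):

[(1, 5, 0), (4, 2, 0), (4, 5, 2), (4, 7, 3), (5, 1, 0), (7, 5, 4)]


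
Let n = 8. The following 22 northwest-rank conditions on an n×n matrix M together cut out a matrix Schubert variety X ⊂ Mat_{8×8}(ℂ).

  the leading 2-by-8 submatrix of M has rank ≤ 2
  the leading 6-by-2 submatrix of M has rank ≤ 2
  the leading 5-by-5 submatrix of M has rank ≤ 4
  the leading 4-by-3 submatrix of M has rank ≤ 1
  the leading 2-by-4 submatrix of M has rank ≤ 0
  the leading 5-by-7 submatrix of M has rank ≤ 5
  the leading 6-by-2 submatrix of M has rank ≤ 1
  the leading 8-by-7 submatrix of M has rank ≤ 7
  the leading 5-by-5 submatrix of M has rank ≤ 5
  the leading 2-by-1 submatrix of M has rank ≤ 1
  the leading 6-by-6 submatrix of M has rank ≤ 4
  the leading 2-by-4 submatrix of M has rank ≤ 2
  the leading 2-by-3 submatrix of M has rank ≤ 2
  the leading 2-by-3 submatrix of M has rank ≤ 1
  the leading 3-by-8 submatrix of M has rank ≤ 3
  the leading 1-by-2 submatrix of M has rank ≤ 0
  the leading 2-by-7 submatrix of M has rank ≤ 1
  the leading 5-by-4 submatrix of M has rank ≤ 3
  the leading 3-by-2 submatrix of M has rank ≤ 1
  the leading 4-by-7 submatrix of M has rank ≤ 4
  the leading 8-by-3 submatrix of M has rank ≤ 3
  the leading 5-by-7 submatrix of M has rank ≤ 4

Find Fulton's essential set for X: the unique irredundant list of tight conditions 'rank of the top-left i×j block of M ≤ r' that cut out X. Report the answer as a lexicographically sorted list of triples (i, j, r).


Rank table r_w(8×8) implied by the 22 constraints:

  0, 0, 0, 0, 1, 1, 1, 1
  0, 0, 0, 0, 1, 1, 1, 2
  1, 1, 1, 1, 2, 2, 2, 3
  1, 1, 1, 2, 3, 3, 3, 4
  1, 1, 2, 3, 4, 4, 4, 5
  1, 1, 2, 3, 4, 4, 5, 6
  1, 2, 3, 4, 5, 5, 6, 7
  1, 2, 3, 4, 5, 6, 7, 8

reading off 1-entries of Δ²R: w = (5, 8, 1, 4, 3, 7, 2, 6).

ℓ(w)=15; the 5 essential cells (i,j,r):

[(2, 4, 0), (2, 7, 1), (4, 3, 1), (6, 2, 1), (6, 6, 4)]


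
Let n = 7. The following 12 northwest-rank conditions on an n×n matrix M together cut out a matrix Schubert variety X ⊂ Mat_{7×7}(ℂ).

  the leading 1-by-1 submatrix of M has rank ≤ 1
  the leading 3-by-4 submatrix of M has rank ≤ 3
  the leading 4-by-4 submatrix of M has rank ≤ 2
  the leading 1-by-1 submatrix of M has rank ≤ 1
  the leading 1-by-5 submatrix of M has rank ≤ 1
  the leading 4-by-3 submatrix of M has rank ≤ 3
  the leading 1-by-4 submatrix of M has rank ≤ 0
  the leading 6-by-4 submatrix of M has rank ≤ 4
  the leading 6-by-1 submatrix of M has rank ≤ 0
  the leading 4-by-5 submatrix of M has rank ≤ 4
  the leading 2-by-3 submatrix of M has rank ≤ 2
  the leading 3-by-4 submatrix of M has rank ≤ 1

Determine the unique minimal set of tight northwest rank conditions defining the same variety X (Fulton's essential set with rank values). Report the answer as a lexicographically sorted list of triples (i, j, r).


Recovering R(i,j) via the rank-extension bound from the 12 conditions:

  0  0  0  0  1  1  1
  0  1  1  1  2  2  2
  0  1  1  1  2  3  3
  0  1  2  2  3  4  4
  0  1  2  3  4  5  5
  0  1  2  3  4  5  6
  1  2  3  4  5  6  7

second differences of R give the permutation w = (5, 2, 6, 3, 4, 7, 1).

Fulton essential set (3 of the 11 Rothe cells):

[(1, 4, 0), (3, 4, 1), (6, 1, 0)]


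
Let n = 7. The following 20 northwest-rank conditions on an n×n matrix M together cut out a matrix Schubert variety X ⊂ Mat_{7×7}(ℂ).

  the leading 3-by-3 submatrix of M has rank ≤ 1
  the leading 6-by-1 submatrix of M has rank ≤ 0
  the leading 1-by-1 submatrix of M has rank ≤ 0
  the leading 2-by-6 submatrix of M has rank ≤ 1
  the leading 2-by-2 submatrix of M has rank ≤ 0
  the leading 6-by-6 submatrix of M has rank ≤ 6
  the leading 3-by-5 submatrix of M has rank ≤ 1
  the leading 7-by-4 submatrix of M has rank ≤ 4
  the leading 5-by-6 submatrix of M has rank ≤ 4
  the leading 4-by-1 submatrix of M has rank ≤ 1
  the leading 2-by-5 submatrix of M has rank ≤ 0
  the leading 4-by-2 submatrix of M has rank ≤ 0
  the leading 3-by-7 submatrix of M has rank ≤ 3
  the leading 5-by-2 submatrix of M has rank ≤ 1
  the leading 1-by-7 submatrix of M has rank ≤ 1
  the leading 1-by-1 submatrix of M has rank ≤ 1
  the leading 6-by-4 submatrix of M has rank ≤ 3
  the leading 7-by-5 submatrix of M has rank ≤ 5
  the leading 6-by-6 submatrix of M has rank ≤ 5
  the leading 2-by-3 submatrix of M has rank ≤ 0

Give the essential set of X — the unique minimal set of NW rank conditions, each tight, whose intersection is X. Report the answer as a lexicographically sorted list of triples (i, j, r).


Rank table r_w(7×7) implied by the 20 constraints:

  row 1: 0  0  0  0  0  1  1
  row 2: 0  0  0  0  0  1  2
  row 3: 0  0  1  1  1  2  3
  row 4: 0  0  1  2  2  3  4
  row 5: 0  1  2  3  3  4  5
  row 6: 0  1  2  3  4  5  6
  row 7: 1  2  3  4  5  6  7

giving w = (6, 7, 3, 4, 2, 5, 1) via Δ²R.

Rothe diagram D(w) (16 cells), 3 SE-corners (essential conditions):

[(2, 5, 0), (4, 2, 0), (6, 1, 0)]


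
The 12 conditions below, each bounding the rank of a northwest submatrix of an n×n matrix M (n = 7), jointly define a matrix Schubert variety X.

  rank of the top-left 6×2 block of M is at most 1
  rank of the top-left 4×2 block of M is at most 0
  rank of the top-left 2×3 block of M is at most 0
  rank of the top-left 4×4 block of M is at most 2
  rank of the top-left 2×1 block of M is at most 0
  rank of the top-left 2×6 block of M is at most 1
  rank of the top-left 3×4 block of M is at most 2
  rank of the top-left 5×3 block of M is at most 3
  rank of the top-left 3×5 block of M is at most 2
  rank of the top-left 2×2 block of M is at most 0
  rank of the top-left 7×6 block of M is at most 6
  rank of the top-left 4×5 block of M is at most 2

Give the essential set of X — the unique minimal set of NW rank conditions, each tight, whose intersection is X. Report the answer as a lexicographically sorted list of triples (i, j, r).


Recovering R(i,j) via the rank-extension bound from the 12 conditions:

  row 1: 0 0 0 1 1 1 1
  row 2: 0 0 0 1 1 1 2
  row 3: 0 0 1 2 2 2 3
  row 4: 0 0 1 2 2 3 4
  row 5: 1 1 2 3 3 4 5
  row 6: 1 1 2 3 4 5 6
  row 7: 1 2 3 4 5 6 7

reading off 1-entries of Δ²R: w = (4, 7, 3, 6, 1, 5, 2).

|D(w)|=14, |Ess(w)|=5:

[(2, 3, 0), (2, 6, 1), (4, 2, 0), (4, 5, 2), (6, 2, 1)]


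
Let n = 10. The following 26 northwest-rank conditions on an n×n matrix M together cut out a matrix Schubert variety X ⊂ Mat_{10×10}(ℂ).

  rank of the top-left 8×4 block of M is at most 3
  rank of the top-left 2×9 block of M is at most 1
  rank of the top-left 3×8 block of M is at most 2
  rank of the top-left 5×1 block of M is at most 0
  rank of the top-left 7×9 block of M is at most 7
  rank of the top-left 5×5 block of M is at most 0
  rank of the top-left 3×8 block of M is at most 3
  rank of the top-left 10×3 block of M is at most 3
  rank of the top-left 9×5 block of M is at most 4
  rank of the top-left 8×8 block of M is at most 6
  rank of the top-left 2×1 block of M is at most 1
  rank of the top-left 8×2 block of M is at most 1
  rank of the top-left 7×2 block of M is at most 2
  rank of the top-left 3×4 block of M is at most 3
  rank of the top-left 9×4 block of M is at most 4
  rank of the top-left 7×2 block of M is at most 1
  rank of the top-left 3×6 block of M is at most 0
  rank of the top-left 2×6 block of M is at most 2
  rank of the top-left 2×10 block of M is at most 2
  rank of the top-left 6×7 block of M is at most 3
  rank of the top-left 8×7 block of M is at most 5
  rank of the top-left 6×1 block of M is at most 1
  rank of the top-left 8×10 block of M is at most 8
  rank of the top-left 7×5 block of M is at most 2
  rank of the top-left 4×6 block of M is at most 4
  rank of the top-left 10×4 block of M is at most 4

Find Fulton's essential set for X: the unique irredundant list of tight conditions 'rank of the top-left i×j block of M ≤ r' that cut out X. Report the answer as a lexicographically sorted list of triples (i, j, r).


Computing R[i][j] = min implied NW-rank bound (n=10, 26 conditions):

  i=1: 0  0  0  0  0  0  1  1  1  1
  i=2: 0  0  0  0  0  0  1  1  1  2
  i=3: 0  0  0  0  0  0  1  2  2  3
  i=4: 0  0  0  0  0  1  2  3  3  4
  i=5: 0  0  0  0  0  1  2  3  4  5
  i=6: 1  1  1  1  1  2  3  4  5  6
  i=7: 1  1  2  2  2  3  4  5  6  7
  i=8: 1  1  2  3  3  4  5  6  7  8
  i=9: 1  2  3  4  4  5  6  7  8  9
  i=10: 1  2  3  4  5  6  7  8  9  10

hence w(1..10) = (7, 10, 8, 6, 9, 1, 3, 4, 2, 5).

D(w) has 32 cells with 4 SE-corners; essential set:

[(2, 9, 1), (3, 6, 0), (5, 5, 0), (8, 2, 1)]
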